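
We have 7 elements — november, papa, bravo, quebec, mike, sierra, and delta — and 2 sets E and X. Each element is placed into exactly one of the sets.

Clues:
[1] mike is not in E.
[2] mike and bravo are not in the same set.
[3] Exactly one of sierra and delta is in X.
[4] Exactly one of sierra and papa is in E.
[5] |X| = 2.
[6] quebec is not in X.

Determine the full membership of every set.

From (1): mike ∉ E.
From (6): quebec ∉ X.
Only one set left: quebec ∈ E.
Only one set left: mike ∈ X.
(2): bravo ∉ X.
Only one set left: bravo ∈ E.
Suppose november ∉ E: no assignment then satisfies all the clues, so november ∈ E.

E = {bravo, delta, november, papa, quebec}; X = {mike, sierra}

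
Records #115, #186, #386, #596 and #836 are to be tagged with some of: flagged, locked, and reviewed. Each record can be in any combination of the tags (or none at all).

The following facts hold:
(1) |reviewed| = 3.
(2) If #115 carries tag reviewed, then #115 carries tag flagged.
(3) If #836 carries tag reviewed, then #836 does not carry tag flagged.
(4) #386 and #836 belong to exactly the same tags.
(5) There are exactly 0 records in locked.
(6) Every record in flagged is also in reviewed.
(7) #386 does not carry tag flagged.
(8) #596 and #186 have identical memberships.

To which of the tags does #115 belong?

#115: flagged, reviewed

From (7): #386 ∉ flagged.
(4): #836 matches #386: #836 ∉ flagged.
(5): locked already has 0, so the rest are out.
Suppose #115 ∉ flagged: no assignment then satisfies all the clues, so #115 ∈ flagged.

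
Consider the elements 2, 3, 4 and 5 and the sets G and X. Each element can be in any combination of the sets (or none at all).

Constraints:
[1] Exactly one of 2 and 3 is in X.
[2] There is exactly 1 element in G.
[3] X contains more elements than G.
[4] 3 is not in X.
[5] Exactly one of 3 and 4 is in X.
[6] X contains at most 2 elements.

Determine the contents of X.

X = {2, 4}

From (4): 3 ∉ X.
(1) (exactly one): 2 ∈ X.
(5) (exactly one): 4 ∈ X.
(6): X already has 2, so the rest are out.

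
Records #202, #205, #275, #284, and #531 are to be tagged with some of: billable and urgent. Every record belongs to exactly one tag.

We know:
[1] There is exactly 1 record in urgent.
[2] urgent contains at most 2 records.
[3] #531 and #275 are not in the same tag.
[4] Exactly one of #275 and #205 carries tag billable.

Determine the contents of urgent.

urgent = {#275}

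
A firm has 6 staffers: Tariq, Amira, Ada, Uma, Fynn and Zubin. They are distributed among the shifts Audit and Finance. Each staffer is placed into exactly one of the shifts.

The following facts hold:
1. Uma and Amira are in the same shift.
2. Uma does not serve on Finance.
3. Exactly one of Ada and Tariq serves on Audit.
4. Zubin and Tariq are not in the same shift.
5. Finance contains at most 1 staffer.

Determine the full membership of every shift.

From (2): Uma ∉ Finance.
(1): Amira matches Uma: Amira ∉ Finance.
Only one shift left: Amira ∈ Audit.
Only one shift left: Uma ∈ Audit.
Suppose Tariq ∈ Audit: no assignment then satisfies all the clues, so Tariq ∉ Audit.

Audit = {Ada, Amira, Fynn, Uma, Zubin}; Finance = {Tariq}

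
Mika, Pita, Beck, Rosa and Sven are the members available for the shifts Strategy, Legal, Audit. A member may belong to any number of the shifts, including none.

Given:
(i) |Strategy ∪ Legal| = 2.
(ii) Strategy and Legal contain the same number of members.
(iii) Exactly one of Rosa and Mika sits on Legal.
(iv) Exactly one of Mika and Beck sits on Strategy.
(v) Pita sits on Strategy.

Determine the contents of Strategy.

From (v): Pita ∈ Strategy.
Suppose Mika ∉ Strategy: no assignment then satisfies all the clues, so Mika ∈ Strategy.

Strategy = {Mika, Pita}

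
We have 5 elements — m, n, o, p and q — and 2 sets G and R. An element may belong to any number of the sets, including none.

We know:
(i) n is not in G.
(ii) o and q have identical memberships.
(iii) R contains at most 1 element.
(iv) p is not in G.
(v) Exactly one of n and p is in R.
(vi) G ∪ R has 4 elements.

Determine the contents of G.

From (i): n ∉ G.
From (iv): p ∉ G.
Suppose m ∉ G: no assignment then satisfies all the clues, so m ∈ G.

G = {m, o, q}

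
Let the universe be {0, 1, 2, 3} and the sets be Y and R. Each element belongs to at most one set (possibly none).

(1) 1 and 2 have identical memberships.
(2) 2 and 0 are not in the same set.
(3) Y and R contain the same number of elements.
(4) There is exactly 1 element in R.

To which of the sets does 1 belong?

1: none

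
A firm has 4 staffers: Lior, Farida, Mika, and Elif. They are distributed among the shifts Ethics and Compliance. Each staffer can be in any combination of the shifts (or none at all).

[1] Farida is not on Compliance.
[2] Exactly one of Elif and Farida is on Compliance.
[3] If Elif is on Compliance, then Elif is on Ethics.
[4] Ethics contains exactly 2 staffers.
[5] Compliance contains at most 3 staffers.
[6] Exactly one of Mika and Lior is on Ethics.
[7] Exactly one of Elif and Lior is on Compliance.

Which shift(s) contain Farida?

From (1): Farida ∉ Compliance.
(2) (exactly one): Elif ∈ Compliance.
(3): Elif ∈ Ethics.
(7) (exactly one): Lior ∉ Compliance.
Suppose Farida ∈ Ethics: no assignment then satisfies all the clues, so Farida ∉ Ethics.

Farida: none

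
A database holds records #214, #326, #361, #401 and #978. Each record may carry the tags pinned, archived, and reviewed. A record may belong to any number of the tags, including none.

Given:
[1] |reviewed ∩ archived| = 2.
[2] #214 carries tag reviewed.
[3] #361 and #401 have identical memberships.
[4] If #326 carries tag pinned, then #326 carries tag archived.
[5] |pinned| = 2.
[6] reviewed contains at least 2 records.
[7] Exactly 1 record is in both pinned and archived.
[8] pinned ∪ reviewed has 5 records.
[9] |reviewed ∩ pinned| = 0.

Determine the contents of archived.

archived = {#326, #361, #401}

From (2): #214 ∈ reviewed.
Suppose #214 ∈ archived: no assignment then satisfies all the clues, so #214 ∉ archived.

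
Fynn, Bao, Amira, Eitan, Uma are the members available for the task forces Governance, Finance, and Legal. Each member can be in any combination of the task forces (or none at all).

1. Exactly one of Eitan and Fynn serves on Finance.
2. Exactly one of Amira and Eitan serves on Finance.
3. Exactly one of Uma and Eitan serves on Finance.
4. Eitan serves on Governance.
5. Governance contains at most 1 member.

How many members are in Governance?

1

From (4): Eitan ∈ Governance.
(5): Governance already has 1, so the rest are out.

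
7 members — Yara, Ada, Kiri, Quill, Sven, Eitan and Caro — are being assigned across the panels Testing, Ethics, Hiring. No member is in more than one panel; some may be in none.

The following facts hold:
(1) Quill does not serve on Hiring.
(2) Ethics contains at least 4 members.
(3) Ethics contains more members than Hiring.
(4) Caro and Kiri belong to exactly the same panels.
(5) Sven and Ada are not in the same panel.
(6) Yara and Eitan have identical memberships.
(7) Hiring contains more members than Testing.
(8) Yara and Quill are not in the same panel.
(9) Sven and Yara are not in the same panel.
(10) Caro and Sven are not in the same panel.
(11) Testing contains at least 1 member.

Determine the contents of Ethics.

Ethics = {Ada, Caro, Kiri, Quill}

From (1): Quill ∉ Hiring.
Suppose Yara ∈ Ethics: no assignment then satisfies all the clues, so Yara ∉ Ethics.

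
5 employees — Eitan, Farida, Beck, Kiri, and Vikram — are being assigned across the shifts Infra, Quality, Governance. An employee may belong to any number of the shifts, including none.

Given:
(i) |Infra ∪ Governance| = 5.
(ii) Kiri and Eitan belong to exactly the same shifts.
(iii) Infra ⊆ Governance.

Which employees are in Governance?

Governance = {Beck, Eitan, Farida, Kiri, Vikram}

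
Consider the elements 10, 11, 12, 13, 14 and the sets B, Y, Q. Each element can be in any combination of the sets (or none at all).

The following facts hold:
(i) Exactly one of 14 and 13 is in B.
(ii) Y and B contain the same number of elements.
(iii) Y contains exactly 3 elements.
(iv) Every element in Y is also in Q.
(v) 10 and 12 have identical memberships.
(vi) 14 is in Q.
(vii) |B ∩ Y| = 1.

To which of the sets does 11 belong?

11: Q, Y

From (vi): 14 ∈ Q.
Suppose 11 ∈ B: no assignment then satisfies all the clues, so 11 ∉ B.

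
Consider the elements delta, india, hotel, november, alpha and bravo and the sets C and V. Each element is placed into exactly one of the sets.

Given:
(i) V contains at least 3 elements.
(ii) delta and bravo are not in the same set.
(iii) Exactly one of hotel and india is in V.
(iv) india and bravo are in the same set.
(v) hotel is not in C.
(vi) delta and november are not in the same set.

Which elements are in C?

From (v): hotel ∉ C.
Only one set left: hotel ∈ V.
(iii) (exactly one): india ∉ V.
(iv): bravo matches india: bravo ∉ V.
Only one set left: india ∈ C.
Only one set left: bravo ∈ C.
(ii): delta ∉ C.
Only one set left: delta ∈ V.
(vi): november ∉ V.
Only one set left: november ∈ C.
(i): only 3 candidates remain for V, so all are in.

C = {bravo, india, november}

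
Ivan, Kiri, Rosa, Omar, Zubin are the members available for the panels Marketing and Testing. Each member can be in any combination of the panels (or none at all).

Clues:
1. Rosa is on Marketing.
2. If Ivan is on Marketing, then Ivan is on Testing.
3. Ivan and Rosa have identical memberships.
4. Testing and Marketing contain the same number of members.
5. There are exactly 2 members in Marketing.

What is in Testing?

Testing = {Ivan, Rosa}

From (1): Rosa ∈ Marketing.
(3): Ivan matches Rosa: Ivan ∈ Marketing.
(5): Marketing already has 2, so the rest are out.
(2): Ivan ∈ Testing.
(3): Rosa matches Ivan: Rosa ∈ Testing.
Suppose Kiri ∈ Testing: no assignment then satisfies all the clues, so Kiri ∉ Testing.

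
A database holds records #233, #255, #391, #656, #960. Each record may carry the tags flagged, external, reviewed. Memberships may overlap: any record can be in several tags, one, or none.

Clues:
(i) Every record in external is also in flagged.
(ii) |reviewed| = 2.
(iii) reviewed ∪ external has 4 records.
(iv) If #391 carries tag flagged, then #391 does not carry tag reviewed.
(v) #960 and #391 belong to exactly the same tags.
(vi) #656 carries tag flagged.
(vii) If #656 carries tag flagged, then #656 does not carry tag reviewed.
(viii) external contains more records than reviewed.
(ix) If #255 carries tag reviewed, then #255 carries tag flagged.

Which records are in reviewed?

From (vi): #656 ∈ flagged.
(vii): #656 ∉ reviewed.
Suppose #233 ∉ reviewed: no assignment then satisfies all the clues, so #233 ∈ reviewed.

reviewed = {#233, #255}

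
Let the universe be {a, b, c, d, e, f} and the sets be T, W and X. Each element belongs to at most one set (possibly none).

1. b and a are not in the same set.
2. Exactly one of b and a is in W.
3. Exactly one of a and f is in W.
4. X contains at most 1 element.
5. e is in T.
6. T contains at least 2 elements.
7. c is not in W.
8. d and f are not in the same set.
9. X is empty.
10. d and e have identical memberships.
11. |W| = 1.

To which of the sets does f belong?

From (5): e ∈ T.
From (7): c ∉ W.
(9): X already has 0, so the rest are out.
(10): d matches e: d ∈ T.
(8): f ∉ T.
Suppose f ∈ W: no assignment then satisfies all the clues, so f ∉ W.

f: none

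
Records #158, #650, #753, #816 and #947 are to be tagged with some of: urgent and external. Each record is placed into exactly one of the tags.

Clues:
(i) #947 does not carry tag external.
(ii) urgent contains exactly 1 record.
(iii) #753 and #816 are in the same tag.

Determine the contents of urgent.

urgent = {#947}

From (i): #947 ∉ external.
Only one tag left: #947 ∈ urgent.
(ii): urgent already has 1, so the rest are out.
Only one tag left: #158 ∈ external.
Only one tag left: #650 ∈ external.
Only one tag left: #753 ∈ external.
Only one tag left: #816 ∈ external.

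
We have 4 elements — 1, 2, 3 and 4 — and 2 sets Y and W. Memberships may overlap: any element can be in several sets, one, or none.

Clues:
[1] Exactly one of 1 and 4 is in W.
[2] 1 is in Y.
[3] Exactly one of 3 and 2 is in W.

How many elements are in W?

2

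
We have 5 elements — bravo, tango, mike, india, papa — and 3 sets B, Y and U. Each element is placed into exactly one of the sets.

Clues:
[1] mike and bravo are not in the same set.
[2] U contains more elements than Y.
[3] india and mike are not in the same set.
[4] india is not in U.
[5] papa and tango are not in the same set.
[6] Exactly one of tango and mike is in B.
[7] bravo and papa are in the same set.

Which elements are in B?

From (4): india ∉ U.
Suppose bravo ∈ B: no assignment then satisfies all the clues, so bravo ∉ B.

B = {india, tango}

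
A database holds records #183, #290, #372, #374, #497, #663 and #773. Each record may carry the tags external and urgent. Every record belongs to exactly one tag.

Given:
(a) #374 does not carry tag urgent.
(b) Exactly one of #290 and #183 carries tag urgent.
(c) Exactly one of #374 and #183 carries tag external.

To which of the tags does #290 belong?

#290: external

From (a): #374 ∉ urgent.
Only one tag left: #374 ∈ external.
(c) (exactly one): #183 ∉ external.
Only one tag left: #183 ∈ urgent.
(b) (exactly one): #290 ∉ urgent.
Only one tag left: #290 ∈ external.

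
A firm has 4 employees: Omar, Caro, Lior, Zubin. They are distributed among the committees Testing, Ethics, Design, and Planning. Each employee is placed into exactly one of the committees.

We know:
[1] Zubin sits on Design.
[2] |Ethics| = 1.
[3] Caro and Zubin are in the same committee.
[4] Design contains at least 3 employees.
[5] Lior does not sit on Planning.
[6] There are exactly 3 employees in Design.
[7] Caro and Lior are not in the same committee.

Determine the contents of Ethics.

From (1): Zubin ∈ Design.
From (5): Lior ∉ Planning.
(3): Caro matches Zubin: Caro ∉ Testing.
(3): Caro matches Zubin: Caro ∉ Ethics.
(3): Caro matches Zubin: Caro ∈ Design.
(7): Lior ∉ Design.
(4): only 3 candidates remain for Design, so all are in.
(2): only 1 candidates remain for Ethics, so all are in.

Ethics = {Lior}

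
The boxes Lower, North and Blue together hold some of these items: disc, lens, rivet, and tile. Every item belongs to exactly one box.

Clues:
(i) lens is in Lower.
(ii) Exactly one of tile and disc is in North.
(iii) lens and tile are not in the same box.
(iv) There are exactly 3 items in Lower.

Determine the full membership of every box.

From (i): lens ∈ Lower.
(iii): tile ∉ Lower.
(iv): only 3 candidates remain for Lower, so all are in.
(ii) (exactly one): tile ∈ North.

Lower = {disc, lens, rivet}; North = {tile}; Blue = {}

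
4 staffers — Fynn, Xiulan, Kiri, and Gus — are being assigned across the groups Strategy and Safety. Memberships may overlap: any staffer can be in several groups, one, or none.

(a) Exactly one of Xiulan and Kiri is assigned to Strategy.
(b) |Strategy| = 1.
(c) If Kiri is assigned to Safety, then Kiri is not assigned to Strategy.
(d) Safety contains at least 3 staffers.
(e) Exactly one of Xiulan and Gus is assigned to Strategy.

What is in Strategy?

Strategy = {Xiulan}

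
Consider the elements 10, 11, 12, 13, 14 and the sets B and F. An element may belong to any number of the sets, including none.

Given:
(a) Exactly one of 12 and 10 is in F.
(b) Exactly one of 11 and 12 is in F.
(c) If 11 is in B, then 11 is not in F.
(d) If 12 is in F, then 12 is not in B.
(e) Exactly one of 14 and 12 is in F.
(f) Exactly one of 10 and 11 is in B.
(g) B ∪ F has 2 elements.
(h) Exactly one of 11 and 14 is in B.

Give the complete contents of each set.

B = {11}; F = {12}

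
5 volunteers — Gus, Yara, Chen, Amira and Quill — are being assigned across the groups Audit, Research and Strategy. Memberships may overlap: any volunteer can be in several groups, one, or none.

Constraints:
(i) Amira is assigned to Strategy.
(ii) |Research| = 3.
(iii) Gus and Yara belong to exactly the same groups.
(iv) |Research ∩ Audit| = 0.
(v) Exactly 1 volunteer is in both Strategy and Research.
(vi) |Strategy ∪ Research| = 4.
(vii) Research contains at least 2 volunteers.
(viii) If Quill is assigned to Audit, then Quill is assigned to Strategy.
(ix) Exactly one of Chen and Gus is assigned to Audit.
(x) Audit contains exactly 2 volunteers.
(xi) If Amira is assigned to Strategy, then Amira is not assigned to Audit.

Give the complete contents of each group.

From (i): Amira ∈ Strategy.
(xi): Amira ∉ Audit.
Suppose Gus ∈ Audit: no assignment then satisfies all the clues, so Gus ∉ Audit.

Audit = {Chen, Quill}; Research = {Amira, Gus, Yara}; Strategy = {Amira, Quill}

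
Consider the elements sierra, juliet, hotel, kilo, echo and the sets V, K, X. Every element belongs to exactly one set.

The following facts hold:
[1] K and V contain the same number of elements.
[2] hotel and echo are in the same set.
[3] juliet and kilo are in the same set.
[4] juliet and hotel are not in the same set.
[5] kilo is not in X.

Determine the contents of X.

X = {sierra}

From (5): kilo ∉ X.
(3): juliet matches kilo: juliet ∉ X.
Suppose sierra ∉ X: no assignment then satisfies all the clues, so sierra ∈ X.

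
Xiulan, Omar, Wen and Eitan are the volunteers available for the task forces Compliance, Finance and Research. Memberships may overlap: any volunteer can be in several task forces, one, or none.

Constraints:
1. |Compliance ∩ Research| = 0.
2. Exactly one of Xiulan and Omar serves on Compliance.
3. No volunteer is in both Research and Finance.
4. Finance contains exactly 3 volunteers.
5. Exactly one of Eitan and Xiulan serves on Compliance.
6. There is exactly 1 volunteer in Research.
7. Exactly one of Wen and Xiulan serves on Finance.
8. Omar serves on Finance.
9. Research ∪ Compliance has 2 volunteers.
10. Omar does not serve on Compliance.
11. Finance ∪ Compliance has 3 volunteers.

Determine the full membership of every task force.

Compliance = {Xiulan}; Finance = {Eitan, Omar, Xiulan}; Research = {Wen}

From (8): Omar ∈ Finance.
From (10): Omar ∉ Compliance.
(2) (exactly one): Xiulan ∈ Compliance.
(3) (disjoint): Omar ∉ Research.
(5) (exactly one): Eitan ∉ Compliance.
Suppose Xiulan ∉ Finance: no assignment then satisfies all the clues, so Xiulan ∈ Finance.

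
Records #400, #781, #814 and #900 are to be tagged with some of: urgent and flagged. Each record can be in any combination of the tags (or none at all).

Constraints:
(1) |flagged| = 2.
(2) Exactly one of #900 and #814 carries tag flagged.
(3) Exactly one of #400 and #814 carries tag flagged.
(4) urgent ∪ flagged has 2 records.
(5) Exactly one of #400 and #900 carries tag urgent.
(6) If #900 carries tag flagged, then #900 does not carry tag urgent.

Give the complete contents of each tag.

urgent = {#400}; flagged = {#400, #900}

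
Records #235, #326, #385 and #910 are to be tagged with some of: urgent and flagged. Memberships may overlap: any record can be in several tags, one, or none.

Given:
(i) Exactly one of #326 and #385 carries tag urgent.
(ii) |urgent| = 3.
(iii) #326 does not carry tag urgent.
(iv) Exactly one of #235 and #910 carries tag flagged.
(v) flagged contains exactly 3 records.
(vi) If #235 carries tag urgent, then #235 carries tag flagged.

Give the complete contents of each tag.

From (iii): #326 ∉ urgent.
(i) (exactly one): #385 ∈ urgent.
(ii): only 3 candidates remain for urgent, so all are in.
(vi): #235 ∈ flagged.
(iv) (exactly one): #910 ∉ flagged.
(v): only 3 candidates remain for flagged, so all are in.

urgent = {#235, #385, #910}; flagged = {#235, #326, #385}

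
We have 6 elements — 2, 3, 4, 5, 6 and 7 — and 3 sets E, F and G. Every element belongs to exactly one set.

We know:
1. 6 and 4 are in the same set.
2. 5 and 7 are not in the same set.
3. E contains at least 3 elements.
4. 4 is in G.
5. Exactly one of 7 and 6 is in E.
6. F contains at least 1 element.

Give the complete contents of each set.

From (4): 4 ∈ G.
(1): 6 matches 4: 6 ∉ E.
(1): 6 matches 4: 6 ∉ F.
(1): 6 matches 4: 6 ∈ G.
(5) (exactly one): 7 ∈ E.
(2): 5 ∉ E.
(3): only 3 candidates remain for E, so all are in.
(6): only 1 candidates remain for F, so all are in.

E = {2, 3, 7}; F = {5}; G = {4, 6}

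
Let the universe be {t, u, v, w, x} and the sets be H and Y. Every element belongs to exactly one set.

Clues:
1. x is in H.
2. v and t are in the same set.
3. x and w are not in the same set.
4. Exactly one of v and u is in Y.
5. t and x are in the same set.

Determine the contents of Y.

Y = {u, w}

From (1): x ∈ H.
(3): w ∉ H.
(5): t matches x: t ∈ H.
Only one set left: w ∈ Y.
(2): v matches t: v ∈ H.
(4) (exactly one): u ∈ Y.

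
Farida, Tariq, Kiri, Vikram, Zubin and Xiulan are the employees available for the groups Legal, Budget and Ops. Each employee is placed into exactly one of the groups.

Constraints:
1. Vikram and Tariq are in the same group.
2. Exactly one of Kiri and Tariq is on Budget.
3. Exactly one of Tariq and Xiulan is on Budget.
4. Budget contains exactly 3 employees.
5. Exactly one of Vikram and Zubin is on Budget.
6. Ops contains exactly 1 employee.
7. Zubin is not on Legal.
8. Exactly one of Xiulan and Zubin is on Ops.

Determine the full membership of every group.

Legal = {Kiri, Xiulan}; Budget = {Farida, Tariq, Vikram}; Ops = {Zubin}

From (7): Zubin ∉ Legal.
Suppose Farida ∈ Legal: no assignment then satisfies all the clues, so Farida ∉ Legal.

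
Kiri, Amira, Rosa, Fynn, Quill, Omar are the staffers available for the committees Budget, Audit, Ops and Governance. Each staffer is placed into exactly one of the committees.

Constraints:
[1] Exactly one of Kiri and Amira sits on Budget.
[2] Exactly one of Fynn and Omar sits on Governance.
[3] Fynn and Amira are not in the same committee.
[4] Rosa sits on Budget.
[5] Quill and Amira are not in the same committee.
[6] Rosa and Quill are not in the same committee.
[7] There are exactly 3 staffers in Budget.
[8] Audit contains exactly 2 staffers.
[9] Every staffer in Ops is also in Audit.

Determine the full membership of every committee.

Budget = {Amira, Omar, Rosa}; Audit = {Kiri, Quill}; Ops = {}; Governance = {Fynn}

From (4): Rosa ∈ Budget.
(6): Quill ∉ Budget.
Suppose Kiri ∈ Budget: no assignment then satisfies all the clues, so Kiri ∉ Budget.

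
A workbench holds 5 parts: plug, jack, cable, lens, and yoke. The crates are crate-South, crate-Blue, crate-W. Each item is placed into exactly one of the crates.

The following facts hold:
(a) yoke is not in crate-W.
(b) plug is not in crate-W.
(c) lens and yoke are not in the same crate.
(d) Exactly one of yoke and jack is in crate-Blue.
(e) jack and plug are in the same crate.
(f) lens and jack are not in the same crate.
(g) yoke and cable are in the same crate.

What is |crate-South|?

2

From (a): yoke ∉ crate-W.
From (b): plug ∉ crate-W.
(e): jack matches plug: jack ∉ crate-W.
(g): cable matches yoke: cable ∉ crate-W.
Suppose lens ∈ crate-South: no assignment then satisfies all the clues, so lens ∉ crate-South.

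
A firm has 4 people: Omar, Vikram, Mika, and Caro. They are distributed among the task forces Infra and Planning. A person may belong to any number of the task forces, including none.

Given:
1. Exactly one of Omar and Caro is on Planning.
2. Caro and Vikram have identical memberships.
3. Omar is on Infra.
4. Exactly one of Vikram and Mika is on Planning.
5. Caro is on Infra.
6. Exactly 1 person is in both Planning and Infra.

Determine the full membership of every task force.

Infra = {Caro, Omar, Vikram}; Planning = {Mika, Omar}

From (3): Omar ∈ Infra.
From (5): Caro ∈ Infra.
(2): Vikram matches Caro: Vikram ∈ Infra.
Suppose Omar ∉ Planning: no assignment then satisfies all the clues, so Omar ∈ Planning.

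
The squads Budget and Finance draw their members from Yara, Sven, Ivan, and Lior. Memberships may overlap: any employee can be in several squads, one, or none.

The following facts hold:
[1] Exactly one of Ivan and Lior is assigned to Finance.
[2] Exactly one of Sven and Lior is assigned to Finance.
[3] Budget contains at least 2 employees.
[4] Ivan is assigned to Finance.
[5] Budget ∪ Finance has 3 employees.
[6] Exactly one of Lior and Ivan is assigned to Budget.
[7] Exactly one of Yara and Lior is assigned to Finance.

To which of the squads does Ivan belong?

Ivan: Budget, Finance

From (4): Ivan ∈ Finance.
(1) (exactly one): Lior ∉ Finance.
(2) (exactly one): Sven ∈ Finance.
(7) (exactly one): Yara ∈ Finance.
Suppose Ivan ∉ Budget: no assignment then satisfies all the clues, so Ivan ∈ Budget.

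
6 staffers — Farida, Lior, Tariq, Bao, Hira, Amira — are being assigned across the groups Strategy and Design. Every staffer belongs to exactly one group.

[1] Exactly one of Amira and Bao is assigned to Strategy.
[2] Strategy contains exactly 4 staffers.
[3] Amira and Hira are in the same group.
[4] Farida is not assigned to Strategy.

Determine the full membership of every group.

Strategy = {Amira, Hira, Lior, Tariq}; Design = {Bao, Farida}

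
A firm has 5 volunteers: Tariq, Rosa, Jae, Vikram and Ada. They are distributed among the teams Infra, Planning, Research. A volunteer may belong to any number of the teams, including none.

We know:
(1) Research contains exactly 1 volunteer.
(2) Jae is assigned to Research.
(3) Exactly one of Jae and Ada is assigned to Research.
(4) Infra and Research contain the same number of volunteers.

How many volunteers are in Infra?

1

From (2): Jae ∈ Research.
(1): Research already has 1, so the rest are out.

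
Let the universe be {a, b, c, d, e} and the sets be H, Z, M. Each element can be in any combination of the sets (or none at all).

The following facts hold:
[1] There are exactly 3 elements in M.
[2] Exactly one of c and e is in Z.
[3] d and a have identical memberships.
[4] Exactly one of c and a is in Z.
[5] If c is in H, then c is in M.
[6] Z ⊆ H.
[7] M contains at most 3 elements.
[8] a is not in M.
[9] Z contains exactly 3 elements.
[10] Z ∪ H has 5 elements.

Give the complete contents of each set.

H = {a, b, c, d, e}; Z = {a, d, e}; M = {b, c, e}

From (8): a ∉ M.
(3): d matches a: d ∉ M.
(1): only 3 candidates remain for M, so all are in.
Suppose a ∉ H: no assignment then satisfies all the clues, so a ∈ H.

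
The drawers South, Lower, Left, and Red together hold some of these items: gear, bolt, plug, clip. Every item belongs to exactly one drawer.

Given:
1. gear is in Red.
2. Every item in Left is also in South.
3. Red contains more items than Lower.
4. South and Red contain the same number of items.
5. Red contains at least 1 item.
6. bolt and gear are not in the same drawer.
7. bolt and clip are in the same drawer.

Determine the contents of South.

South = {bolt, clip}

From (1): gear ∈ Red.
(6): bolt ∉ Red.
(7): clip matches bolt: clip ∉ Red.
Suppose bolt ∉ South: no assignment then satisfies all the clues, so bolt ∈ South.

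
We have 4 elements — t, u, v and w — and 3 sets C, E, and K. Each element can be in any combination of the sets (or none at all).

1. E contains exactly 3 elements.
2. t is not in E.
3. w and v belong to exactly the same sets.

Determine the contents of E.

From (2): t ∉ E.
(1): only 3 candidates remain for E, so all are in.

E = {u, v, w}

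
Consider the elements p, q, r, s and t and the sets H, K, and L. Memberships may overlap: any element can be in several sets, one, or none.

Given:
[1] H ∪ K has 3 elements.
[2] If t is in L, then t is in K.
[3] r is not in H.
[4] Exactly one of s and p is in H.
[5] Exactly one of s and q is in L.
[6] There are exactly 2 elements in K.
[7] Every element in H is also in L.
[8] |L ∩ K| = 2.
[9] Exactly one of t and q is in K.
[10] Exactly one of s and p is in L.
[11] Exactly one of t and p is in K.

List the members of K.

From (3): r ∉ H.
Suppose p ∈ K: no assignment then satisfies all the clues, so p ∉ K.

K = {r, t}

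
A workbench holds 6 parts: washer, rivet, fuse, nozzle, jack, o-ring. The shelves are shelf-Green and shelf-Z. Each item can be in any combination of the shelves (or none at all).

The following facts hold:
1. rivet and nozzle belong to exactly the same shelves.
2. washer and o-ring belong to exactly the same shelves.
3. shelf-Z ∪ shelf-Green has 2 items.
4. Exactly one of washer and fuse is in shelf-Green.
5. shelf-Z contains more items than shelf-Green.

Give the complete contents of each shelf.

shelf-Green = {fuse}; shelf-Z = {fuse, jack}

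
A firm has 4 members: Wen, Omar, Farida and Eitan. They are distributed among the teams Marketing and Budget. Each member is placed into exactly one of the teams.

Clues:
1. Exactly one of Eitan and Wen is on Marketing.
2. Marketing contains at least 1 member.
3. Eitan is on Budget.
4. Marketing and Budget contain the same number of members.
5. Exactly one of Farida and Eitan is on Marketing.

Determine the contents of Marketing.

Marketing = {Farida, Wen}

From (3): Eitan ∈ Budget.
(1) (exactly one): Wen ∈ Marketing.
(5) (exactly one): Farida ∈ Marketing.
Suppose Omar ∈ Marketing: no assignment then satisfies all the clues, so Omar ∉ Marketing.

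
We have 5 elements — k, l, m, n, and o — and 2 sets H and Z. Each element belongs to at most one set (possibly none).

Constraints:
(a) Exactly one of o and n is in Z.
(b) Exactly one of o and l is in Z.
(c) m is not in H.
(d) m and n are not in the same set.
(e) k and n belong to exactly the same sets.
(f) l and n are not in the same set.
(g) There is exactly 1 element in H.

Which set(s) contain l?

From (c): m ∉ H.
Suppose l ∉ H: no assignment then satisfies all the clues, so l ∈ H.

l: H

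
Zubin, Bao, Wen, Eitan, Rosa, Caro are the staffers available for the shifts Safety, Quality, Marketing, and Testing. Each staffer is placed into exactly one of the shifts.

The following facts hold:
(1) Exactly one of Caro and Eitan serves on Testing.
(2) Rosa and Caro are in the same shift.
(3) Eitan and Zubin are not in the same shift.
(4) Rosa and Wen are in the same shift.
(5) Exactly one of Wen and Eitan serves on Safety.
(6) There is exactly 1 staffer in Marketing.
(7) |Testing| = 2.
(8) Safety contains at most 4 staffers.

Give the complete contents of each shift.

Safety = {Caro, Rosa, Wen}; Quality = {}; Marketing = {Zubin}; Testing = {Bao, Eitan}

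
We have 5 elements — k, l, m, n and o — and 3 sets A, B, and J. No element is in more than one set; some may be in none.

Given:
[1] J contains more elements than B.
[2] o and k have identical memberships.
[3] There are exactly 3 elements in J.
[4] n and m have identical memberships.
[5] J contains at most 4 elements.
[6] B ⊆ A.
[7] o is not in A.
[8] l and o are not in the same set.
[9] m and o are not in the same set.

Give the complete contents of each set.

A = {}; B = {}; J = {l, m, n}

From (7): o ∉ A.
(2): k matches o: k ∉ A.
(6) contrapositive: k ∉ B.
(6) contrapositive: o ∉ B.
Suppose k ∈ J: no assignment then satisfies all the clues, so k ∉ J.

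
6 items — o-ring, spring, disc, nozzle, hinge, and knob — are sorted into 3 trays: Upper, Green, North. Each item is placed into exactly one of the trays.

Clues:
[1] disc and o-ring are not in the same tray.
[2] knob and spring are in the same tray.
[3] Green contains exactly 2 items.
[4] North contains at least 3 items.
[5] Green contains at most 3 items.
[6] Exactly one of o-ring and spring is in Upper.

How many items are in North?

3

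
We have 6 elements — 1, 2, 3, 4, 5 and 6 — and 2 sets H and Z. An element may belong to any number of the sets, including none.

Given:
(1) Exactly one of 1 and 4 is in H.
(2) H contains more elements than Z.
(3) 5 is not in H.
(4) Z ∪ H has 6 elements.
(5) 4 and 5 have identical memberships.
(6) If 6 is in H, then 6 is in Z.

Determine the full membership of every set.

H = {1, 2, 3, 6}; Z = {4, 5, 6}

From (3): 5 ∉ H.
(5): 4 matches 5: 4 ∉ H.
(1) (exactly one): 1 ∈ H.
Suppose 1 ∈ Z: no assignment then satisfies all the clues, so 1 ∉ Z.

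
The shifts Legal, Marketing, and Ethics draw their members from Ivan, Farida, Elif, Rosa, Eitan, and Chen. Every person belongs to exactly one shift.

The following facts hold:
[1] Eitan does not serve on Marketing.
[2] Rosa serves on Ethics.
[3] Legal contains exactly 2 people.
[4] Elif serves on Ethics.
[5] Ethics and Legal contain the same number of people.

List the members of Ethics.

From (1): Eitan ∉ Marketing.
From (2): Rosa ∈ Ethics.
From (4): Elif ∈ Ethics.
Suppose Ivan ∈ Ethics: no assignment then satisfies all the clues, so Ivan ∉ Ethics.

Ethics = {Elif, Rosa}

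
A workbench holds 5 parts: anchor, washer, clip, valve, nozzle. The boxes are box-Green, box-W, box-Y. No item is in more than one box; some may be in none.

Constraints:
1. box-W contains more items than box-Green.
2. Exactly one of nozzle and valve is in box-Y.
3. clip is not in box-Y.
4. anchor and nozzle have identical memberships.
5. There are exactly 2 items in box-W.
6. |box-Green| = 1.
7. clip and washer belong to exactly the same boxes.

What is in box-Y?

box-Y = {anchor, nozzle}

From (3): clip ∉ box-Y.
(7): washer matches clip: washer ∉ box-Y.
Suppose anchor ∉ box-Y: no assignment then satisfies all the clues, so anchor ∈ box-Y.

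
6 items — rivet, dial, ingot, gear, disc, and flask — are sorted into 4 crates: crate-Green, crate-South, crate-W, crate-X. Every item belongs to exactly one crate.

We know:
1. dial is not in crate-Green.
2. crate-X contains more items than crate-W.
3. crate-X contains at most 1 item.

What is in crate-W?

crate-W = {}

From (1): dial ∉ crate-Green.
Suppose rivet ∈ crate-W: no assignment then satisfies all the clues, so rivet ∉ crate-W.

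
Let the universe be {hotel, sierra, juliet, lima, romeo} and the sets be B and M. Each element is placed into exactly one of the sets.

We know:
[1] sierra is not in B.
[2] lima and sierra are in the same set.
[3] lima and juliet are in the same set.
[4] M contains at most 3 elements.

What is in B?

B = {hotel, romeo}

From (1): sierra ∉ B.
(2): lima matches sierra: lima ∉ B.
(3): juliet matches lima: juliet ∉ B.
Only one set left: sierra ∈ M.
Only one set left: juliet ∈ M.
Only one set left: lima ∈ M.
(4): M already has 3, so the rest are out.
Only one set left: hotel ∈ B.
Only one set left: romeo ∈ B.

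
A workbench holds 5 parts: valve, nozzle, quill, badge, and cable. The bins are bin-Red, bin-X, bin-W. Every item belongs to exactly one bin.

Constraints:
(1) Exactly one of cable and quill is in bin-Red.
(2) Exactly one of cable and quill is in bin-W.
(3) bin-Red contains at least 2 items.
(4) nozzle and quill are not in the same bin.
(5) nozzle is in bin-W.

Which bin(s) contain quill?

From (5): nozzle ∈ bin-W.
(4): quill ∉ bin-W.
(2) (exactly one): cable ∈ bin-W.
(1) (exactly one): quill ∈ bin-Red.

quill: bin-Red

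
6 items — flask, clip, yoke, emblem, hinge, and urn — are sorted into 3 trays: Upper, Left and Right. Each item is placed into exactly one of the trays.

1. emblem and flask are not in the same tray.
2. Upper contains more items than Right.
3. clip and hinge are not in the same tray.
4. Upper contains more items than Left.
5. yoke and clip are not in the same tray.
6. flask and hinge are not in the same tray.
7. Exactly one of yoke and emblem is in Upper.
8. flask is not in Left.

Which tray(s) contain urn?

From (8): flask ∉ Left.
Suppose urn ∉ Upper: no assignment then satisfies all the clues, so urn ∈ Upper.

urn: Upper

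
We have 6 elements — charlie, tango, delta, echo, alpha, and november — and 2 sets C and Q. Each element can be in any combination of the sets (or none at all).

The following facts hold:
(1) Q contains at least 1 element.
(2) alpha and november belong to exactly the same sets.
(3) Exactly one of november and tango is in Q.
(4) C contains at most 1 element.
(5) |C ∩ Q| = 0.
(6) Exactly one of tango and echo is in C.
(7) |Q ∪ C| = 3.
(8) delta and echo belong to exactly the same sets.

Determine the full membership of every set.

C = {tango}; Q = {alpha, november}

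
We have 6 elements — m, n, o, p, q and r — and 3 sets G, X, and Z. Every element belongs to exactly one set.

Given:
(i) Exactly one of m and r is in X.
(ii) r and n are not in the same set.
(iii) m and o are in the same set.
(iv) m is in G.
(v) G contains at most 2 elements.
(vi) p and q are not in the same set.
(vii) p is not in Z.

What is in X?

X = {p, r}

From (iv): m ∈ G.
From (vii): p ∉ Z.
(i) (exactly one): r ∈ X.
(ii): n ∉ X.
(iii): o matches m: o ∈ G.
(v): G already has 2, so the rest are out.
Only one set left: n ∈ Z.
Only one set left: p ∈ X.
(vi): q ∉ X.
Only one set left: q ∈ Z.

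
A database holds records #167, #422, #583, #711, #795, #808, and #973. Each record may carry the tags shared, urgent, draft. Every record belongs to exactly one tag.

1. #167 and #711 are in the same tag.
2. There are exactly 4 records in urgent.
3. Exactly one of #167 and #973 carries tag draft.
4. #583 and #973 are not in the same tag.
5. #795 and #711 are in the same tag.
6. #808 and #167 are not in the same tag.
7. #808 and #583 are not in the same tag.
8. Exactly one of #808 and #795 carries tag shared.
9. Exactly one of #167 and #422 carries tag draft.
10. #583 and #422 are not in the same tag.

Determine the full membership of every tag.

shared = {#808}; urgent = {#167, #583, #711, #795}; draft = {#422, #973}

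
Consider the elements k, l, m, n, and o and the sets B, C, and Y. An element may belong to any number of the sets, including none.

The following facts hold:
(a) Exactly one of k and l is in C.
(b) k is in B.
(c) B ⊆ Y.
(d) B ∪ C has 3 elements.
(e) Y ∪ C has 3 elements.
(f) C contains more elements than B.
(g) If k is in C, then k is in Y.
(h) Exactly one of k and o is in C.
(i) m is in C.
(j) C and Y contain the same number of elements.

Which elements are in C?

C = {k, m, n}

From (b): k ∈ B.
From (i): m ∈ C.
(c) with k ∈ B: k ∈ Y.
Suppose k ∉ C: no assignment then satisfies all the clues, so k ∈ C.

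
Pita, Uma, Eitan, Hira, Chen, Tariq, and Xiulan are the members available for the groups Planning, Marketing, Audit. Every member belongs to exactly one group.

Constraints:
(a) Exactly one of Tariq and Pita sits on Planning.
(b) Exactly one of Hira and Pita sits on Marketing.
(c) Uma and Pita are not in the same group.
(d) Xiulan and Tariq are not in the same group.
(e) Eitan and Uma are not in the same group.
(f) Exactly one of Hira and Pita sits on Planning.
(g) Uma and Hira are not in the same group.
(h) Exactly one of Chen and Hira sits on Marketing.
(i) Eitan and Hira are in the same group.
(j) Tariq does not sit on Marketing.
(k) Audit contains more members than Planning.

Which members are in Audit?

Audit = {Chen, Tariq, Uma}

From (j): Tariq ∉ Marketing.
Suppose Pita ∈ Audit: no assignment then satisfies all the clues, so Pita ∉ Audit.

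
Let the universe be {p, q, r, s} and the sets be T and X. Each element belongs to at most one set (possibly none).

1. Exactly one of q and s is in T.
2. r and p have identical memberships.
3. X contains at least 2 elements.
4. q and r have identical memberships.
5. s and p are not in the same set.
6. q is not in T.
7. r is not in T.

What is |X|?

From (6): q ∉ T.
From (7): r ∉ T.
(1) (exactly one): s ∈ T.
(2): p matches r: p ∉ T.
Suppose p ∉ X: no assignment then satisfies all the clues, so p ∈ X.

3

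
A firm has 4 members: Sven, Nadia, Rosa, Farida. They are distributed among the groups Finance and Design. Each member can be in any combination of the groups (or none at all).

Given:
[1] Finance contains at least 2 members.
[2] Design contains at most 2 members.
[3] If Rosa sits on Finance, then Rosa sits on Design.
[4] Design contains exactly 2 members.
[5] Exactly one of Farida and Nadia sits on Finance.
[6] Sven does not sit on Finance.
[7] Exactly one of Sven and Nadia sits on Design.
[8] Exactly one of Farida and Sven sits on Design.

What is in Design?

Design = {Rosa, Sven}

From (6): Sven ∉ Finance.
Suppose Sven ∉ Design: no assignment then satisfies all the clues, so Sven ∈ Design.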